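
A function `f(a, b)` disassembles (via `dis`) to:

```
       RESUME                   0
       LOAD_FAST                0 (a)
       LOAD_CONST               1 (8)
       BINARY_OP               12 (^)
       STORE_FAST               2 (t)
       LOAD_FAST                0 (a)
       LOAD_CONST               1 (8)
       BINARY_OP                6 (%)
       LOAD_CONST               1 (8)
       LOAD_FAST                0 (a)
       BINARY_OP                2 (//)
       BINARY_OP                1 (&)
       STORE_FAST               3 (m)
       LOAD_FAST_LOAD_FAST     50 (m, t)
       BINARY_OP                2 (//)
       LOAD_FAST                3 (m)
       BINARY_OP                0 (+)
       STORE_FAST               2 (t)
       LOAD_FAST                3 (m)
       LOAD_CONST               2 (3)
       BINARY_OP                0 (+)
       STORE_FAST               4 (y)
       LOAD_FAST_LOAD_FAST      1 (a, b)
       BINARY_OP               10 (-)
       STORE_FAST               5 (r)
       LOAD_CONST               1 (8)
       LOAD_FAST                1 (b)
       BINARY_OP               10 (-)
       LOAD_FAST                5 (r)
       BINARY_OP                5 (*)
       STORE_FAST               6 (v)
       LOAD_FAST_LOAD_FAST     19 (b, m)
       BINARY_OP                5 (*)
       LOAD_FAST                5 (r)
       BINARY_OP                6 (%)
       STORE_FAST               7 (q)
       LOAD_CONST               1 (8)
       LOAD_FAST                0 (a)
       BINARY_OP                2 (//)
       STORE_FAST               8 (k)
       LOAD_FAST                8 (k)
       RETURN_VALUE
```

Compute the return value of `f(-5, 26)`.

-2

LOAD_FAST a → push -5. Stack: [-5]
LOAD_CONST → push 8. Stack: [-5, 8]
BINARY_OP ^ → -5 ^ 8 = -13. Stack: [-13]
STORE_FAST t → t=-13. Stack: []
LOAD_FAST a → push -5. Stack: [-5]
LOAD_CONST → push 8. Stack: [-5, 8]
BINARY_OP % → -5 % 8 = 3. Stack: [3]
LOAD_CONST → push 8. Stack: [3, 8]
LOAD_FAST a → push -5. Stack: [3, 8, -5]
BINARY_OP // → 8 // -5 = -2. Stack: [3, -2]
BINARY_OP & → 3 & -2 = 2. Stack: [2]
STORE_FAST m → m=2. Stack: []
LOAD_FAST_LOAD_FAST m,t → push 2,-13. Stack: [2, -13]
BINARY_OP // → 2 // -13 = -1. Stack: [-1]
LOAD_FAST m → push 2. Stack: [-1, 2]
BINARY_OP + → -1 + 2 = 1. Stack: [1]
STORE_FAST t → t=1. Stack: []
LOAD_FAST m → push 2. Stack: [2]
LOAD_CONST → push 3. Stack: [2, 3]
BINARY_OP + → 2 + 3 = 5. Stack: [5]
STORE_FAST y → y=5. Stack: []
LOAD_FAST_LOAD_FAST a,b → push -5,26. Stack: [-5, 26]
BINARY_OP - → -5 - 26 = -31. Stack: [-31]
STORE_FAST r → r=-31. Stack: []
LOAD_CONST → push 8. Stack: [8]
LOAD_FAST b → push 26. Stack: [8, 26]
BINARY_OP - → 8 - 26 = -18. Stack: [-18]
LOAD_FAST r → push -31. Stack: [-18, -31]
BINARY_OP * → -18 * -31 = 558. Stack: [558]
STORE_FAST v → v=558. Stack: []
LOAD_FAST_LOAD_FAST b,m → push 26,2. Stack: [26, 2]
BINARY_OP * → 26 * 2 = 52. Stack: [52]
LOAD_FAST r → push -31. Stack: [52, -31]
BINARY_OP % → 52 % -31 = -10. Stack: [-10]
STORE_FAST q → q=-10. Stack: []
LOAD_CONST → push 8. Stack: [8]
LOAD_FAST a → push -5. Stack: [8, -5]
BINARY_OP // → 8 // -5 = -2. Stack: [-2]
STORE_FAST k → k=-2. Stack: []
LOAD_FAST k → push -2. Stack: [-2]
RETURN_VALUE → return -2.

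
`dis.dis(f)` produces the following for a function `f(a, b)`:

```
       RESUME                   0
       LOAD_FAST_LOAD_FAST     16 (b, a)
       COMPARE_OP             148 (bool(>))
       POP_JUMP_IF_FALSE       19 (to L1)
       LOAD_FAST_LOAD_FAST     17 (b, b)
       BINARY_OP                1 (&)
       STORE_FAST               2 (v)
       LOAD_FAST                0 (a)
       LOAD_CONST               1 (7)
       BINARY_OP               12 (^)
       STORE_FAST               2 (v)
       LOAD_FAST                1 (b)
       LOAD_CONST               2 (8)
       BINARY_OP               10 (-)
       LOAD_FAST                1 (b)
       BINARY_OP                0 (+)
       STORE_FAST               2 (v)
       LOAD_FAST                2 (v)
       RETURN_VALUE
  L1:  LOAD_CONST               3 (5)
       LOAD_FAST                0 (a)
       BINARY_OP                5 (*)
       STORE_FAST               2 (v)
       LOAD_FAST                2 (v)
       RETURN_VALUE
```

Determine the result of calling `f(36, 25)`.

180

LOAD_FAST_LOAD_FAST b,a → push 25,36. Stack: [25, 36]
COMPARE_OP bool(>) → 25 vs 36 = False. Stack: [False]
POP_JUMP_IF_FALSE → pop False; jump. Stack: []
LOAD_CONST → push 5. Stack: [5]
LOAD_FAST a → push 36. Stack: [5, 36]
BINARY_OP * → 5 * 36 = 180. Stack: [180]
STORE_FAST v → v=180. Stack: []
LOAD_FAST v → push 180. Stack: [180]
RETURN_VALUE → return 180.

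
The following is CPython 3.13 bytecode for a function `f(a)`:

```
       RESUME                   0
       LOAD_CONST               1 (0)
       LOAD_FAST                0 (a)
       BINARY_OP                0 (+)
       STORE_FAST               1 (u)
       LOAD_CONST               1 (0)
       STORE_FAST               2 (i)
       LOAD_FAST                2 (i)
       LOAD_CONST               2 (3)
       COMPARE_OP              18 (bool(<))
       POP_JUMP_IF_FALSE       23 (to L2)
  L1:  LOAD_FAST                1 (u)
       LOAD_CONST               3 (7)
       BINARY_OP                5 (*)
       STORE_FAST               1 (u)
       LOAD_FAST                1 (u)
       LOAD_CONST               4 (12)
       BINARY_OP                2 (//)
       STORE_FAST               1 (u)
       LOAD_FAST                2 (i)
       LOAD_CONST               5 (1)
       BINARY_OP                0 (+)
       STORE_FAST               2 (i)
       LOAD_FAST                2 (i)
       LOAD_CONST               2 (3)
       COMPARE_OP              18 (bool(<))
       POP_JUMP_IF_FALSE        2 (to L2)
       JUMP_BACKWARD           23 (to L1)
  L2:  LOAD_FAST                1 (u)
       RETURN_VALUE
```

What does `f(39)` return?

LOAD_CONST → push 0. Stack: [0]
LOAD_FAST a → push 39. Stack: [0, 39]
BINARY_OP + → 0 + 39 = 39. Stack: [39]
STORE_FAST u → u=39. Stack: []
LOAD_CONST → push 0. Stack: [0]
STORE_FAST i → i=0. Stack: []
LOAD_FAST i → push 0. Stack: [0]
LOAD_CONST → push 3. Stack: [0, 3]
COMPARE_OP bool(<) → 0 vs 3 = True. Stack: [True]
POP_JUMP_IF_FALSE → pop True; no jump. Stack: []
LOAD_FAST u → push 39. Stack: [39]
LOAD_CONST → push 7. Stack: [39, 7]
BINARY_OP * → 39 * 7 = 273. Stack: [273]
STORE_FAST u → u=273. Stack: []
LOAD_FAST u → push 273. Stack: [273]
LOAD_CONST → push 12. Stack: [273, 12]
BINARY_OP // → 273 // 12 = 22. Stack: [22]
STORE_FAST u → u=22. Stack: []
LOAD_FAST i → push 0. Stack: [0]
LOAD_CONST → push 1. Stack: [0, 1]
BINARY_OP + → 0 + 1 = 1. Stack: [1]
STORE_FAST i → i=1. Stack: []
LOAD_FAST i → push 1. Stack: [1]
LOAD_CONST → push 3. Stack: [1, 3]
COMPARE_OP bool(<) → 1 vs 3 = True. Stack: [True]
POP_JUMP_IF_FALSE → pop True; no jump. Stack: []
LOAD_FAST u → push 22. Stack: [22]
LOAD_CONST → push 7. Stack: [22, 7]
BINARY_OP * → 22 * 7 = 154. Stack: [154]
STORE_FAST u → u=154. Stack: []
LOAD_FAST u → push 154. Stack: [154]
LOAD_CONST → push 12. Stack: [154, 12]
BINARY_OP // → 154 // 12 = 12. Stack: [12]
STORE_FAST u → u=12. Stack: []
LOAD_FAST i → push 1. Stack: [1]
LOAD_CONST → push 1. Stack: [1, 1]
BINARY_OP + → 1 + 1 = 2. Stack: [2]
STORE_FAST i → i=2. Stack: []
LOAD_FAST i → push 2. Stack: [2]
LOAD_CONST → push 3. Stack: [2, 3]
COMPARE_OP bool(<) → 2 vs 3 = True. Stack: [True]
POP_JUMP_IF_FALSE → pop True; no jump. Stack: []
LOAD_FAST u → push 12. Stack: [12]
LOAD_CONST → push 7. Stack: [12, 7]
BINARY_OP * → 12 * 7 = 84. Stack: [84]
STORE_FAST u → u=84. Stack: []
LOAD_FAST u → push 84. Stack: [84]
LOAD_CONST → push 12. Stack: [84, 12]
BINARY_OP // → 84 // 12 = 7. Stack: [7]
STORE_FAST u → u=7. Stack: []
LOAD_FAST i → push 2. Stack: [2]
LOAD_CONST → push 1. Stack: [2, 1]
BINARY_OP + → 2 + 1 = 3. Stack: [3]
STORE_FAST i → i=3. Stack: []
LOAD_FAST i → push 3. Stack: [3]
LOAD_CONST → push 3. Stack: [3, 3]
COMPARE_OP bool(<) → 3 vs 3 = False. Stack: [False]
POP_JUMP_IF_FALSE → pop False; jump. Stack: []
LOAD_FAST u → push 7. Stack: [7]
RETURN_VALUE → return 7.

7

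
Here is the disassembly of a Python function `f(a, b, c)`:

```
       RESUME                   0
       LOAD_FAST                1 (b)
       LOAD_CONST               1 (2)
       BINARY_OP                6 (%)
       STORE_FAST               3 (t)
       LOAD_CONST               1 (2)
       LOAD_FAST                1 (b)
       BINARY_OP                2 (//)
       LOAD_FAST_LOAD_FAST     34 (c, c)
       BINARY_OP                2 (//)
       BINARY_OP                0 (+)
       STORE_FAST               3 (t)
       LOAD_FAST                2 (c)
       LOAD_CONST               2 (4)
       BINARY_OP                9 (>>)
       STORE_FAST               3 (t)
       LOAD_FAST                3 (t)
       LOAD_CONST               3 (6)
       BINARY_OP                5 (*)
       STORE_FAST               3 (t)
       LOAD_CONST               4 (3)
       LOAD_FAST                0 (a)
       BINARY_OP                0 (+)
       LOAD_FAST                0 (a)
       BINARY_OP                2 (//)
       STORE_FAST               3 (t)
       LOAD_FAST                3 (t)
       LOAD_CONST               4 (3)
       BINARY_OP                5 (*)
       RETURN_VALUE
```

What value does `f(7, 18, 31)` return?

3

LOAD_FAST b → push 18. Stack: [18]
LOAD_CONST → push 2. Stack: [18, 2]
BINARY_OP % → 18 % 2 = 0. Stack: [0]
STORE_FAST t → t=0. Stack: []
LOAD_CONST → push 2. Stack: [2]
LOAD_FAST b → push 18. Stack: [2, 18]
BINARY_OP // → 2 // 18 = 0. Stack: [0]
LOAD_FAST_LOAD_FAST c,c → push 31,31. Stack: [0, 31, 31]
BINARY_OP // → 31 // 31 = 1. Stack: [0, 1]
BINARY_OP + → 0 + 1 = 1. Stack: [1]
STORE_FAST t → t=1. Stack: []
LOAD_FAST c → push 31. Stack: [31]
LOAD_CONST → push 4. Stack: [31, 4]
BINARY_OP >> → 31 >> 4 = 1. Stack: [1]
STORE_FAST t → t=1. Stack: []
LOAD_FAST t → push 1. Stack: [1]
LOAD_CONST → push 6. Stack: [1, 6]
BINARY_OP * → 1 * 6 = 6. Stack: [6]
STORE_FAST t → t=6. Stack: []
LOAD_CONST → push 3. Stack: [3]
LOAD_FAST a → push 7. Stack: [3, 7]
BINARY_OP + → 3 + 7 = 10. Stack: [10]
LOAD_FAST a → push 7. Stack: [10, 7]
BINARY_OP // → 10 // 7 = 1. Stack: [1]
STORE_FAST t → t=1. Stack: []
LOAD_FAST t → push 1. Stack: [1]
LOAD_CONST → push 3. Stack: [1, 3]
BINARY_OP * → 1 * 3 = 3. Stack: [3]
RETURN_VALUE → return 3.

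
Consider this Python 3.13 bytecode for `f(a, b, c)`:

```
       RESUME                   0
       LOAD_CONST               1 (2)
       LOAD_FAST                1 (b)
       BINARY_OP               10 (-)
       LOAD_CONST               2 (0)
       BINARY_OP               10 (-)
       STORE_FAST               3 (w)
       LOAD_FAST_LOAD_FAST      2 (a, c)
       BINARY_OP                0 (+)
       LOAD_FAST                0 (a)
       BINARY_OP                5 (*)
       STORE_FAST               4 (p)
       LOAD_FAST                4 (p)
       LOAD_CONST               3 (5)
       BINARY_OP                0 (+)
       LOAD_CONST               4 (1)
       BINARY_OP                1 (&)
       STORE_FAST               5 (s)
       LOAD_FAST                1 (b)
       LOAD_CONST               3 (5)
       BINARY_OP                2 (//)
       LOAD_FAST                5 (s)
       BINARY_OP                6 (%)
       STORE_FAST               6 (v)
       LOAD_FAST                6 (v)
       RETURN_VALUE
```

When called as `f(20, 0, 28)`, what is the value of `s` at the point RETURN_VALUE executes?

1

LOAD_CONST → push 2. Stack: [2]
LOAD_FAST b → push 0. Stack: [2, 0]
BINARY_OP - → 2 - 0 = 2. Stack: [2]
LOAD_CONST → push 0. Stack: [2, 0]
BINARY_OP - → 2 - 0 = 2. Stack: [2]
STORE_FAST w → w=2. Stack: []
LOAD_FAST_LOAD_FAST a,c → push 20,28. Stack: [20, 28]
BINARY_OP + → 20 + 28 = 48. Stack: [48]
LOAD_FAST a → push 20. Stack: [48, 20]
BINARY_OP * → 48 * 20 = 960. Stack: [960]
STORE_FAST p → p=960. Stack: []
LOAD_FAST p → push 960. Stack: [960]
LOAD_CONST → push 5. Stack: [960, 5]
BINARY_OP + → 960 + 5 = 965. Stack: [965]
LOAD_CONST → push 1. Stack: [965, 1]
BINARY_OP & → 965 & 1 = 1. Stack: [1]
STORE_FAST s → s=1. Stack: []
LOAD_FAST b → push 0. Stack: [0]
LOAD_CONST → push 5. Stack: [0, 5]
BINARY_OP // → 0 // 5 = 0. Stack: [0]
LOAD_FAST s → push 1. Stack: [0, 1]
BINARY_OP % → 0 % 1 = 0. Stack: [0]
STORE_FAST v → v=0. Stack: []
LOAD_FAST v → push 0. Stack: [0]
RETURN_VALUE → return 0.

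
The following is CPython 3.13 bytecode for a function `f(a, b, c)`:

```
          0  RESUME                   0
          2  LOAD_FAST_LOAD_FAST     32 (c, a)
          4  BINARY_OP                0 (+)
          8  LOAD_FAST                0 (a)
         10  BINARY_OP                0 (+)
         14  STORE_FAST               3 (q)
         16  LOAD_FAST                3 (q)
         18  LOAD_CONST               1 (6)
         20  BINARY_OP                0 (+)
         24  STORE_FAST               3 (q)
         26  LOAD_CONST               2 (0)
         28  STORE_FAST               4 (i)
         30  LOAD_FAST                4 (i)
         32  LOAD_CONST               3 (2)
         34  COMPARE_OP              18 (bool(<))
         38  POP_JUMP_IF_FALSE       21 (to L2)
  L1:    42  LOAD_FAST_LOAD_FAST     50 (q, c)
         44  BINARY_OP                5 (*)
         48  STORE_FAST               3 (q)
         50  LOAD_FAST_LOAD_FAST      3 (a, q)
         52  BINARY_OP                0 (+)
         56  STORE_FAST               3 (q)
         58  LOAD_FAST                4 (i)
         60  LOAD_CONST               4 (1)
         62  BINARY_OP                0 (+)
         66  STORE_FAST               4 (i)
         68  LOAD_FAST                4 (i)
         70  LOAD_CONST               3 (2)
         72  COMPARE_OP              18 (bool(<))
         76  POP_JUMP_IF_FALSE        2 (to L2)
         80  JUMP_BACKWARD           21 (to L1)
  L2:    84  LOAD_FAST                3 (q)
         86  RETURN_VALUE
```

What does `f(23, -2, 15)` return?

LOAD_FAST_LOAD_FAST c,a → push 15,23. Stack: [15, 23]
BINARY_OP + → 15 + 23 = 38. Stack: [38]
LOAD_FAST a → push 23. Stack: [38, 23]
BINARY_OP + → 38 + 23 = 61. Stack: [61]
STORE_FAST q → q=61. Stack: []
LOAD_FAST q → push 61. Stack: [61]
LOAD_CONST → push 6. Stack: [61, 6]
BINARY_OP + → 61 + 6 = 67. Stack: [67]
STORE_FAST q → q=67. Stack: []
LOAD_CONST → push 0. Stack: [0]
STORE_FAST i → i=0. Stack: []
LOAD_FAST i → push 0. Stack: [0]
LOAD_CONST → push 2. Stack: [0, 2]
COMPARE_OP bool(<) → 0 vs 2 = True. Stack: [True]
POP_JUMP_IF_FALSE → pop True; no jump. Stack: []
LOAD_FAST_LOAD_FAST q,c → push 67,15. Stack: [67, 15]
BINARY_OP * → 67 * 15 = 1005. Stack: [1005]
STORE_FAST q → q=1005. Stack: []
LOAD_FAST_LOAD_FAST a,q → push 23,1005. Stack: [23, 1005]
BINARY_OP + → 23 + 1005 = 1028. Stack: [1028]
STORE_FAST q → q=1028. Stack: []
LOAD_FAST i → push 0. Stack: [0]
LOAD_CONST → push 1. Stack: [0, 1]
BINARY_OP + → 0 + 1 = 1. Stack: [1]
STORE_FAST i → i=1. Stack: []
LOAD_FAST i → push 1. Stack: [1]
LOAD_CONST → push 2. Stack: [1, 2]
COMPARE_OP bool(<) → 1 vs 2 = True. Stack: [True]
POP_JUMP_IF_FALSE → pop True; no jump. Stack: []
LOAD_FAST_LOAD_FAST q,c → push 1028,15. Stack: [1028, 15]
BINARY_OP * → 1028 * 15 = 15420. Stack: [15420]
STORE_FAST q → q=15420. Stack: []
LOAD_FAST_LOAD_FAST a,q → push 23,15420. Stack: [23, 15420]
BINARY_OP + → 23 + 15420 = 15443. Stack: [15443]
STORE_FAST q → q=15443. Stack: []
LOAD_FAST i → push 1. Stack: [1]
LOAD_CONST → push 1. Stack: [1, 1]
BINARY_OP + → 1 + 1 = 2. Stack: [2]
STORE_FAST i → i=2. Stack: []
LOAD_FAST i → push 2. Stack: [2]
LOAD_CONST → push 2. Stack: [2, 2]
COMPARE_OP bool(<) → 2 vs 2 = False. Stack: [False]
POP_JUMP_IF_FALSE → pop False; jump. Stack: []
LOAD_FAST q → push 15443. Stack: [15443]
RETURN_VALUE → return 15443.

15443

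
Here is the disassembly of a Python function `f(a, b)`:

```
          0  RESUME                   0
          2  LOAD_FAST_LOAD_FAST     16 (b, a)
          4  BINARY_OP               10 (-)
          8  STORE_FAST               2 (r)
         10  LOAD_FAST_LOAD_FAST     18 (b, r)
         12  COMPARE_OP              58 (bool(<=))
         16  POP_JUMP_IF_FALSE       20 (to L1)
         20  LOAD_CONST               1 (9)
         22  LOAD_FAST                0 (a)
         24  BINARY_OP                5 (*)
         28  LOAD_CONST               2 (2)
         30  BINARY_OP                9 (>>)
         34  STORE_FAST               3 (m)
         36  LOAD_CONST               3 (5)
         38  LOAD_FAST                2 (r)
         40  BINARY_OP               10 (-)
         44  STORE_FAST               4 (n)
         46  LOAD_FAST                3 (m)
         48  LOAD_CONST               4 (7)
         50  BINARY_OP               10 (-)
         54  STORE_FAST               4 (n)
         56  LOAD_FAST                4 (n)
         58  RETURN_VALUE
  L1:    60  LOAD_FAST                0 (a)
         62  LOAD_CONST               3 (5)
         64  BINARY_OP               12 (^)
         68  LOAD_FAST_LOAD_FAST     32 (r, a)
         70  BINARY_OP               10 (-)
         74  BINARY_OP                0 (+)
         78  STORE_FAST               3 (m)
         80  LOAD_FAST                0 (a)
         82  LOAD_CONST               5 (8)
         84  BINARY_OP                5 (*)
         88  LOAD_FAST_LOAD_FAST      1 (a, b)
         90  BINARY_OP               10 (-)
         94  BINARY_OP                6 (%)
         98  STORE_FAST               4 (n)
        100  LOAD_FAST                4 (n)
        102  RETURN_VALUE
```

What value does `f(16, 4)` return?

LOAD_FAST_LOAD_FAST b,a → push 4,16. Stack: [4, 16]
BINARY_OP - → 4 - 16 = -12. Stack: [-12]
STORE_FAST r → r=-12. Stack: []
LOAD_FAST_LOAD_FAST b,r → push 4,-12. Stack: [4, -12]
COMPARE_OP bool(<=) → 4 vs -12 = False. Stack: [False]
POP_JUMP_IF_FALSE → pop False; jump. Stack: []
LOAD_FAST a → push 16. Stack: [16]
LOAD_CONST → push 5. Stack: [16, 5]
BINARY_OP ^ → 16 ^ 5 = 21. Stack: [21]
LOAD_FAST_LOAD_FAST r,a → push -12,16. Stack: [21, -12, 16]
BINARY_OP - → -12 - 16 = -28. Stack: [21, -28]
BINARY_OP + → 21 + -28 = -7. Stack: [-7]
STORE_FAST m → m=-7. Stack: []
LOAD_FAST a → push 16. Stack: [16]
LOAD_CONST → push 8. Stack: [16, 8]
BINARY_OP * → 16 * 8 = 128. Stack: [128]
LOAD_FAST_LOAD_FAST a,b → push 16,4. Stack: [128, 16, 4]
BINARY_OP - → 16 - 4 = 12. Stack: [128, 12]
BINARY_OP % → 128 % 12 = 8. Stack: [8]
STORE_FAST n → n=8. Stack: []
LOAD_FAST n → push 8. Stack: [8]
RETURN_VALUE → return 8.

8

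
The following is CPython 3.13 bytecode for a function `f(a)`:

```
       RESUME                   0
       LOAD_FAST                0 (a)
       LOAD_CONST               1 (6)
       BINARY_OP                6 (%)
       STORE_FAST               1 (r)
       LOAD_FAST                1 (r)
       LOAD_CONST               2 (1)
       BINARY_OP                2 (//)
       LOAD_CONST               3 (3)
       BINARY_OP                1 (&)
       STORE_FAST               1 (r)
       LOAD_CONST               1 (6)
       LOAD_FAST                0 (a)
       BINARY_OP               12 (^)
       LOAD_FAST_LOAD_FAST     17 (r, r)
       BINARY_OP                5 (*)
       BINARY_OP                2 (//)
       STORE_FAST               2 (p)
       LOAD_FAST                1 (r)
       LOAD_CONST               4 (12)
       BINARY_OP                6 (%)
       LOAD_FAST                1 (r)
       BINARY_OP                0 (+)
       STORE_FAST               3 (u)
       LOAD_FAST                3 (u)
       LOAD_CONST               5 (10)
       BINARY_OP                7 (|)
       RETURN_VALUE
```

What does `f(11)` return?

LOAD_FAST a → push 11. Stack: [11]
LOAD_CONST → push 6. Stack: [11, 6]
BINARY_OP % → 11 % 6 = 5. Stack: [5]
STORE_FAST r → r=5. Stack: []
LOAD_FAST r → push 5. Stack: [5]
LOAD_CONST → push 1. Stack: [5, 1]
BINARY_OP // → 5 // 1 = 5. Stack: [5]
LOAD_CONST → push 3. Stack: [5, 3]
BINARY_OP & → 5 & 3 = 1. Stack: [1]
STORE_FAST r → r=1. Stack: []
LOAD_CONST → push 6. Stack: [6]
LOAD_FAST a → push 11. Stack: [6, 11]
BINARY_OP ^ → 6 ^ 11 = 13. Stack: [13]
LOAD_FAST_LOAD_FAST r,r → push 1,1. Stack: [13, 1, 1]
BINARY_OP * → 1 * 1 = 1. Stack: [13, 1]
BINARY_OP // → 13 // 1 = 13. Stack: [13]
STORE_FAST p → p=13. Stack: []
LOAD_FAST r → push 1. Stack: [1]
LOAD_CONST → push 12. Stack: [1, 12]
BINARY_OP % → 1 % 12 = 1. Stack: [1]
LOAD_FAST r → push 1. Stack: [1, 1]
BINARY_OP + → 1 + 1 = 2. Stack: [2]
STORE_FAST u → u=2. Stack: []
LOAD_FAST u → push 2. Stack: [2]
LOAD_CONST → push 10. Stack: [2, 10]
BINARY_OP | → 2 | 10 = 10. Stack: [10]
RETURN_VALUE → return 10.

10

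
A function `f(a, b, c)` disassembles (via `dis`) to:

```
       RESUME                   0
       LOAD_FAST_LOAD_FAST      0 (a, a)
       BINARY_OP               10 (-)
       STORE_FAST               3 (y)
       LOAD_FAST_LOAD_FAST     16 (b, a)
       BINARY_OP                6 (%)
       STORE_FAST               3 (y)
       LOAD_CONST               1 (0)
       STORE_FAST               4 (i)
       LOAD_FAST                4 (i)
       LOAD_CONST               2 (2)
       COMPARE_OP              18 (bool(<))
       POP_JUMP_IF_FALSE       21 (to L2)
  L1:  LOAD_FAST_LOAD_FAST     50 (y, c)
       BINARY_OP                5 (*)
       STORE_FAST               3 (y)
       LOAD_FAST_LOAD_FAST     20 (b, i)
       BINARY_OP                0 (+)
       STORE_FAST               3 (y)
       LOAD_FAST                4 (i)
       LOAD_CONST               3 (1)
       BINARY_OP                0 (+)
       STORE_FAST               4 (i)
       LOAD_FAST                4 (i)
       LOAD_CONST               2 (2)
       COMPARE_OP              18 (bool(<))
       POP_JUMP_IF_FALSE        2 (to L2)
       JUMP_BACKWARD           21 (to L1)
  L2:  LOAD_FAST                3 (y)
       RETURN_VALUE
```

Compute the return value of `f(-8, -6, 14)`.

-5

LOAD_FAST_LOAD_FAST a,a → push -8,-8. Stack: [-8, -8]
BINARY_OP - → -8 - -8 = 0. Stack: [0]
STORE_FAST y → y=0. Stack: []
LOAD_FAST_LOAD_FAST b,a → push -6,-8. Stack: [-6, -8]
BINARY_OP % → -6 % -8 = -6. Stack: [-6]
STORE_FAST y → y=-6. Stack: []
LOAD_CONST → push 0. Stack: [0]
STORE_FAST i → i=0. Stack: []
LOAD_FAST i → push 0. Stack: [0]
LOAD_CONST → push 2. Stack: [0, 2]
COMPARE_OP bool(<) → 0 vs 2 = True. Stack: [True]
POP_JUMP_IF_FALSE → pop True; no jump. Stack: []
LOAD_FAST_LOAD_FAST y,c → push -6,14. Stack: [-6, 14]
BINARY_OP * → -6 * 14 = -84. Stack: [-84]
STORE_FAST y → y=-84. Stack: []
LOAD_FAST_LOAD_FAST b,i → push -6,0. Stack: [-6, 0]
BINARY_OP + → -6 + 0 = -6. Stack: [-6]
STORE_FAST y → y=-6. Stack: []
LOAD_FAST i → push 0. Stack: [0]
LOAD_CONST → push 1. Stack: [0, 1]
BINARY_OP + → 0 + 1 = 1. Stack: [1]
STORE_FAST i → i=1. Stack: []
LOAD_FAST i → push 1. Stack: [1]
LOAD_CONST → push 2. Stack: [1, 2]
COMPARE_OP bool(<) → 1 vs 2 = True. Stack: [True]
POP_JUMP_IF_FALSE → pop True; no jump. Stack: []
LOAD_FAST_LOAD_FAST y,c → push -6,14. Stack: [-6, 14]
BINARY_OP * → -6 * 14 = -84. Stack: [-84]
STORE_FAST y → y=-84. Stack: []
LOAD_FAST_LOAD_FAST b,i → push -6,1. Stack: [-6, 1]
BINARY_OP + → -6 + 1 = -5. Stack: [-5]
STORE_FAST y → y=-5. Stack: []
LOAD_FAST i → push 1. Stack: [1]
LOAD_CONST → push 1. Stack: [1, 1]
BINARY_OP + → 1 + 1 = 2. Stack: [2]
STORE_FAST i → i=2. Stack: []
LOAD_FAST i → push 2. Stack: [2]
LOAD_CONST → push 2. Stack: [2, 2]
COMPARE_OP bool(<) → 2 vs 2 = False. Stack: [False]
POP_JUMP_IF_FALSE → pop False; jump. Stack: []
LOAD_FAST y → push -5. Stack: [-5]
RETURN_VALUE → return -5.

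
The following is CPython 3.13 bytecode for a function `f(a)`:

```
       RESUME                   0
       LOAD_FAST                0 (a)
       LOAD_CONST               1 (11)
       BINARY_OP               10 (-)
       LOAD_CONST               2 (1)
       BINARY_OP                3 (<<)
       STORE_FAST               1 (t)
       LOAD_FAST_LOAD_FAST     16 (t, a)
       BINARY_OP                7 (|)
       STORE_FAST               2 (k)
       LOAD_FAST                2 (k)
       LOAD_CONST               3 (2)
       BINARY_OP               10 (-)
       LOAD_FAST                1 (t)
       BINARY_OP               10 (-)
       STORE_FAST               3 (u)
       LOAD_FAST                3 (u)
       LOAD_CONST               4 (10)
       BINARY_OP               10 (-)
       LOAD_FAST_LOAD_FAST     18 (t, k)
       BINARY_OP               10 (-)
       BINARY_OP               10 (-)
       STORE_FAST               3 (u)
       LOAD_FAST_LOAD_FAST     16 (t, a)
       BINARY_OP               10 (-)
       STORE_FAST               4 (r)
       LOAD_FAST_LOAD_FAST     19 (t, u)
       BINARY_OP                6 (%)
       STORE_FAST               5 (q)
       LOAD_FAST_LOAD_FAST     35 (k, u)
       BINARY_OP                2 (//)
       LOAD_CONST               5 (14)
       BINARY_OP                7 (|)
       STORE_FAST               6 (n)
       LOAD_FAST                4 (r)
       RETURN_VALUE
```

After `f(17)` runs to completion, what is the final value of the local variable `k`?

29

LOAD_FAST a → push 17. Stack: [17]
LOAD_CONST → push 11. Stack: [17, 11]
BINARY_OP - → 17 - 11 = 6. Stack: [6]
LOAD_CONST → push 1. Stack: [6, 1]
BINARY_OP << → 6 << 1 = 12. Stack: [12]
STORE_FAST t → t=12. Stack: []
LOAD_FAST_LOAD_FAST t,a → push 12,17. Stack: [12, 17]
BINARY_OP | → 12 | 17 = 29. Stack: [29]
STORE_FAST k → k=29. Stack: []
LOAD_FAST k → push 29. Stack: [29]
LOAD_CONST → push 2. Stack: [29, 2]
BINARY_OP - → 29 - 2 = 27. Stack: [27]
LOAD_FAST t → push 12. Stack: [27, 12]
BINARY_OP - → 27 - 12 = 15. Stack: [15]
STORE_FAST u → u=15. Stack: []
LOAD_FAST u → push 15. Stack: [15]
LOAD_CONST → push 10. Stack: [15, 10]
BINARY_OP - → 15 - 10 = 5. Stack: [5]
LOAD_FAST_LOAD_FAST t,k → push 12,29. Stack: [5, 12, 29]
BINARY_OP - → 12 - 29 = -17. Stack: [5, -17]
BINARY_OP - → 5 - -17 = 22. Stack: [22]
STORE_FAST u → u=22. Stack: []
LOAD_FAST_LOAD_FAST t,a → push 12,17. Stack: [12, 17]
BINARY_OP - → 12 - 17 = -5. Stack: [-5]
STORE_FAST r → r=-5. Stack: []
LOAD_FAST_LOAD_FAST t,u → push 12,22. Stack: [12, 22]
BINARY_OP % → 12 % 22 = 12. Stack: [12]
STORE_FAST q → q=12. Stack: []
LOAD_FAST_LOAD_FAST k,u → push 29,22. Stack: [29, 22]
BINARY_OP // → 29 // 22 = 1. Stack: [1]
LOAD_CONST → push 14. Stack: [1, 14]
BINARY_OP | → 1 | 14 = 15. Stack: [15]
STORE_FAST n → n=15. Stack: []
LOAD_FAST r → push -5. Stack: [-5]
RETURN_VALUE → return -5.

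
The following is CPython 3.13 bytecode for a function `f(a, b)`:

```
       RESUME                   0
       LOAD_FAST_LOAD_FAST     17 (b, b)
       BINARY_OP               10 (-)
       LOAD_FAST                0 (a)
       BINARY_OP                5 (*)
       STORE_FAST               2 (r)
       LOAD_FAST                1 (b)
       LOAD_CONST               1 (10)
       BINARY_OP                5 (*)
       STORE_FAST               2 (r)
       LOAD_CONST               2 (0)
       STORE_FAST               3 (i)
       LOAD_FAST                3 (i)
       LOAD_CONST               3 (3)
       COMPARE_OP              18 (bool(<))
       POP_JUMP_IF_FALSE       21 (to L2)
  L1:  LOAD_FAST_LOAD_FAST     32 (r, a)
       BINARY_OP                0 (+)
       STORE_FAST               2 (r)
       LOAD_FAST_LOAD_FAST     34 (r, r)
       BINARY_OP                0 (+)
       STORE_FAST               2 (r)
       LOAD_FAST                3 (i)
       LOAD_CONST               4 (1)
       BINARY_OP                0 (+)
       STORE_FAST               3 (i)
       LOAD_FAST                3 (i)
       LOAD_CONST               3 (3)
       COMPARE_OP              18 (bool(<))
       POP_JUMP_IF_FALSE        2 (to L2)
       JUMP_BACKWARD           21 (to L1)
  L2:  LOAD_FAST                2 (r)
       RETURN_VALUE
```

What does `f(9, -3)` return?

LOAD_FAST_LOAD_FAST b,b → push -3,-3. Stack: [-3, -3]
BINARY_OP - → -3 - -3 = 0. Stack: [0]
LOAD_FAST a → push 9. Stack: [0, 9]
BINARY_OP * → 0 * 9 = 0. Stack: [0]
STORE_FAST r → r=0. Stack: []
LOAD_FAST b → push -3. Stack: [-3]
LOAD_CONST → push 10. Stack: [-3, 10]
BINARY_OP * → -3 * 10 = -30. Stack: [-30]
STORE_FAST r → r=-30. Stack: []
LOAD_CONST → push 0. Stack: [0]
STORE_FAST i → i=0. Stack: []
LOAD_FAST i → push 0. Stack: [0]
LOAD_CONST → push 3. Stack: [0, 3]
COMPARE_OP bool(<) → 0 vs 3 = True. Stack: [True]
POP_JUMP_IF_FALSE → pop True; no jump. Stack: []
LOAD_FAST_LOAD_FAST r,a → push -30,9. Stack: [-30, 9]
BINARY_OP + → -30 + 9 = -21. Stack: [-21]
STORE_FAST r → r=-21. Stack: []
LOAD_FAST_LOAD_FAST r,r → push -21,-21. Stack: [-21, -21]
BINARY_OP + → -21 + -21 = -42. Stack: [-42]
STORE_FAST r → r=-42. Stack: []
LOAD_FAST i → push 0. Stack: [0]
LOAD_CONST → push 1. Stack: [0, 1]
BINARY_OP + → 0 + 1 = 1. Stack: [1]
STORE_FAST i → i=1. Stack: []
LOAD_FAST i → push 1. Stack: [1]
LOAD_CONST → push 3. Stack: [1, 3]
COMPARE_OP bool(<) → 1 vs 3 = True. Stack: [True]
POP_JUMP_IF_FALSE → pop True; no jump. Stack: []
LOAD_FAST_LOAD_FAST r,a → push -42,9. Stack: [-42, 9]
BINARY_OP + → -42 + 9 = -33. Stack: [-33]
STORE_FAST r → r=-33. Stack: []
LOAD_FAST_LOAD_FAST r,r → push -33,-33. Stack: [-33, -33]
BINARY_OP + → -33 + -33 = -66. Stack: [-66]
STORE_FAST r → r=-66. Stack: []
LOAD_FAST i → push 1. Stack: [1]
LOAD_CONST → push 1. Stack: [1, 1]
BINARY_OP + → 1 + 1 = 2. Stack: [2]
STORE_FAST i → i=2. Stack: []
LOAD_FAST i → push 2. Stack: [2]
LOAD_CONST → push 3. Stack: [2, 3]
COMPARE_OP bool(<) → 2 vs 3 = True. Stack: [True]
POP_JUMP_IF_FALSE → pop True; no jump. Stack: []
LOAD_FAST_LOAD_FAST r,a → push -66,9. Stack: [-66, 9]
BINARY_OP + → -66 + 9 = -57. Stack: [-57]
STORE_FAST r → r=-57. Stack: []
LOAD_FAST_LOAD_FAST r,r → push -57,-57. Stack: [-57, -57]
BINARY_OP + → -57 + -57 = -114. Stack: [-114]
STORE_FAST r → r=-114. Stack: []
LOAD_FAST i → push 2. Stack: [2]
LOAD_CONST → push 1. Stack: [2, 1]
BINARY_OP + → 2 + 1 = 3. Stack: [3]
STORE_FAST i → i=3. Stack: []
LOAD_FAST i → push 3. Stack: [3]
LOAD_CONST → push 3. Stack: [3, 3]
COMPARE_OP bool(<) → 3 vs 3 = False. Stack: [False]
POP_JUMP_IF_FALSE → pop False; jump. Stack: []
LOAD_FAST r → push -114. Stack: [-114]
RETURN_VALUE → return -114.

-114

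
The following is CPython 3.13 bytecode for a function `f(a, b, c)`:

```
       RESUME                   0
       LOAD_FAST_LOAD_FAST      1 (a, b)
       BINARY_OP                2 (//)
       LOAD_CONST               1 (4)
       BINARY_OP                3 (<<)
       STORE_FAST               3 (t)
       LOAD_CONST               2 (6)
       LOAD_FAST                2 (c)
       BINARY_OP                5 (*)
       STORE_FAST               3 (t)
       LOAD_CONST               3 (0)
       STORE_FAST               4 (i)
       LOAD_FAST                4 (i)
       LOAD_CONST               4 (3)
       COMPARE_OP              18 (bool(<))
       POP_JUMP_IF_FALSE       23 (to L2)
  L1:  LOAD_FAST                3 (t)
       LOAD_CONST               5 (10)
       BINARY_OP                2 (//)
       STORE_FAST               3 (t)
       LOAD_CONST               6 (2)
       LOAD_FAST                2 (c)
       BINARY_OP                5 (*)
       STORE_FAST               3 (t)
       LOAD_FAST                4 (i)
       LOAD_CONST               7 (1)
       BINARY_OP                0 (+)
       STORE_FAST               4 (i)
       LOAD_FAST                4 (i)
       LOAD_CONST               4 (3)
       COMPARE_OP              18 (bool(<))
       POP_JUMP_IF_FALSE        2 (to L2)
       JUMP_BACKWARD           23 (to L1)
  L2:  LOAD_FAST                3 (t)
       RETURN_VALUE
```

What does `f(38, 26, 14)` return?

28

LOAD_FAST_LOAD_FAST a,b → push 38,26. Stack: [38, 26]
BINARY_OP // → 38 // 26 = 1. Stack: [1]
LOAD_CONST → push 4. Stack: [1, 4]
BINARY_OP << → 1 << 4 = 16. Stack: [16]
STORE_FAST t → t=16. Stack: []
LOAD_CONST → push 6. Stack: [6]
LOAD_FAST c → push 14. Stack: [6, 14]
BINARY_OP * → 6 * 14 = 84. Stack: [84]
STORE_FAST t → t=84. Stack: []
LOAD_CONST → push 0. Stack: [0]
STORE_FAST i → i=0. Stack: []
LOAD_FAST i → push 0. Stack: [0]
LOAD_CONST → push 3. Stack: [0, 3]
COMPARE_OP bool(<) → 0 vs 3 = True. Stack: [True]
POP_JUMP_IF_FALSE → pop True; no jump. Stack: []
LOAD_FAST t → push 84. Stack: [84]
LOAD_CONST → push 10. Stack: [84, 10]
BINARY_OP // → 84 // 10 = 8. Stack: [8]
STORE_FAST t → t=8. Stack: []
LOAD_CONST → push 2. Stack: [2]
LOAD_FAST c → push 14. Stack: [2, 14]
BINARY_OP * → 2 * 14 = 28. Stack: [28]
STORE_FAST t → t=28. Stack: []
LOAD_FAST i → push 0. Stack: [0]
LOAD_CONST → push 1. Stack: [0, 1]
BINARY_OP + → 0 + 1 = 1. Stack: [1]
STORE_FAST i → i=1. Stack: []
LOAD_FAST i → push 1. Stack: [1]
LOAD_CONST → push 3. Stack: [1, 3]
COMPARE_OP bool(<) → 1 vs 3 = True. Stack: [True]
POP_JUMP_IF_FALSE → pop True; no jump. Stack: []
LOAD_FAST t → push 28. Stack: [28]
LOAD_CONST → push 10. Stack: [28, 10]
BINARY_OP // → 28 // 10 = 2. Stack: [2]
STORE_FAST t → t=2. Stack: []
LOAD_CONST → push 2. Stack: [2]
LOAD_FAST c → push 14. Stack: [2, 14]
BINARY_OP * → 2 * 14 = 28. Stack: [28]
STORE_FAST t → t=28. Stack: []
LOAD_FAST i → push 1. Stack: [1]
LOAD_CONST → push 1. Stack: [1, 1]
BINARY_OP + → 1 + 1 = 2. Stack: [2]
STORE_FAST i → i=2. Stack: []
LOAD_FAST i → push 2. Stack: [2]
LOAD_CONST → push 3. Stack: [2, 3]
COMPARE_OP bool(<) → 2 vs 3 = True. Stack: [True]
POP_JUMP_IF_FALSE → pop True; no jump. Stack: []
LOAD_FAST t → push 28. Stack: [28]
LOAD_CONST → push 10. Stack: [28, 10]
BINARY_OP // → 28 // 10 = 2. Stack: [2]
STORE_FAST t → t=2. Stack: []
LOAD_CONST → push 2. Stack: [2]
LOAD_FAST c → push 14. Stack: [2, 14]
BINARY_OP * → 2 * 14 = 28. Stack: [28]
STORE_FAST t → t=28. Stack: []
LOAD_FAST i → push 2. Stack: [2]
LOAD_CONST → push 1. Stack: [2, 1]
BINARY_OP + → 2 + 1 = 3. Stack: [3]
STORE_FAST i → i=3. Stack: []
LOAD_FAST i → push 3. Stack: [3]
LOAD_CONST → push 3. Stack: [3, 3]
COMPARE_OP bool(<) → 3 vs 3 = False. Stack: [False]
POP_JUMP_IF_FALSE → pop False; jump. Stack: []
LOAD_FAST t → push 28. Stack: [28]
RETURN_VALUE → return 28.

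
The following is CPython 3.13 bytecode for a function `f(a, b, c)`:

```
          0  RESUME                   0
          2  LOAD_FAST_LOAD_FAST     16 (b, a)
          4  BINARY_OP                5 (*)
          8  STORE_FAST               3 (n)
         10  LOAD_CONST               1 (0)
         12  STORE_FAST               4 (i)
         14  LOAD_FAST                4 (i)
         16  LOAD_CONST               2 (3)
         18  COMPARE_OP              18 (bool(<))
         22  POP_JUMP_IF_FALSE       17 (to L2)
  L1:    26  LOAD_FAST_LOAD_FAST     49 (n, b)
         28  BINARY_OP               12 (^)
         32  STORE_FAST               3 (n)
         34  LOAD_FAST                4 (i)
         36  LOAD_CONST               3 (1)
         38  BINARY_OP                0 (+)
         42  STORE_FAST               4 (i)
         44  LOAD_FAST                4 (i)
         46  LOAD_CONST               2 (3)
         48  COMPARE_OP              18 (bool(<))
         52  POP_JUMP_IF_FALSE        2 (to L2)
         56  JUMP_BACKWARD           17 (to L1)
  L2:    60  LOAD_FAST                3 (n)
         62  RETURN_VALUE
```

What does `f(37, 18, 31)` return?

LOAD_FAST_LOAD_FAST b,a → push 18,37. Stack: [18, 37]
BINARY_OP * → 18 * 37 = 666. Stack: [666]
STORE_FAST n → n=666. Stack: []
LOAD_CONST → push 0. Stack: [0]
STORE_FAST i → i=0. Stack: []
LOAD_FAST i → push 0. Stack: [0]
LOAD_CONST → push 3. Stack: [0, 3]
COMPARE_OP bool(<) → 0 vs 3 = True. Stack: [True]
POP_JUMP_IF_FALSE → pop True; no jump. Stack: []
LOAD_FAST_LOAD_FAST n,b → push 666,18. Stack: [666, 18]
BINARY_OP ^ → 666 ^ 18 = 648. Stack: [648]
STORE_FAST n → n=648. Stack: []
LOAD_FAST i → push 0. Stack: [0]
LOAD_CONST → push 1. Stack: [0, 1]
BINARY_OP + → 0 + 1 = 1. Stack: [1]
STORE_FAST i → i=1. Stack: []
LOAD_FAST i → push 1. Stack: [1]
LOAD_CONST → push 3. Stack: [1, 3]
COMPARE_OP bool(<) → 1 vs 3 = True. Stack: [True]
POP_JUMP_IF_FALSE → pop True; no jump. Stack: []
LOAD_FAST_LOAD_FAST n,b → push 648,18. Stack: [648, 18]
BINARY_OP ^ → 648 ^ 18 = 666. Stack: [666]
STORE_FAST n → n=666. Stack: []
LOAD_FAST i → push 1. Stack: [1]
LOAD_CONST → push 1. Stack: [1, 1]
BINARY_OP + → 1 + 1 = 2. Stack: [2]
STORE_FAST i → i=2. Stack: []
LOAD_FAST i → push 2. Stack: [2]
LOAD_CONST → push 3. Stack: [2, 3]
COMPARE_OP bool(<) → 2 vs 3 = True. Stack: [True]
POP_JUMP_IF_FALSE → pop True; no jump. Stack: []
LOAD_FAST_LOAD_FAST n,b → push 666,18. Stack: [666, 18]
BINARY_OP ^ → 666 ^ 18 = 648. Stack: [648]
STORE_FAST n → n=648. Stack: []
LOAD_FAST i → push 2. Stack: [2]
LOAD_CONST → push 1. Stack: [2, 1]
BINARY_OP + → 2 + 1 = 3. Stack: [3]
STORE_FAST i → i=3. Stack: []
LOAD_FAST i → push 3. Stack: [3]
LOAD_CONST → push 3. Stack: [3, 3]
COMPARE_OP bool(<) → 3 vs 3 = False. Stack: [False]
POP_JUMP_IF_FALSE → pop False; jump. Stack: []
LOAD_FAST n → push 648. Stack: [648]
RETURN_VALUE → return 648.

648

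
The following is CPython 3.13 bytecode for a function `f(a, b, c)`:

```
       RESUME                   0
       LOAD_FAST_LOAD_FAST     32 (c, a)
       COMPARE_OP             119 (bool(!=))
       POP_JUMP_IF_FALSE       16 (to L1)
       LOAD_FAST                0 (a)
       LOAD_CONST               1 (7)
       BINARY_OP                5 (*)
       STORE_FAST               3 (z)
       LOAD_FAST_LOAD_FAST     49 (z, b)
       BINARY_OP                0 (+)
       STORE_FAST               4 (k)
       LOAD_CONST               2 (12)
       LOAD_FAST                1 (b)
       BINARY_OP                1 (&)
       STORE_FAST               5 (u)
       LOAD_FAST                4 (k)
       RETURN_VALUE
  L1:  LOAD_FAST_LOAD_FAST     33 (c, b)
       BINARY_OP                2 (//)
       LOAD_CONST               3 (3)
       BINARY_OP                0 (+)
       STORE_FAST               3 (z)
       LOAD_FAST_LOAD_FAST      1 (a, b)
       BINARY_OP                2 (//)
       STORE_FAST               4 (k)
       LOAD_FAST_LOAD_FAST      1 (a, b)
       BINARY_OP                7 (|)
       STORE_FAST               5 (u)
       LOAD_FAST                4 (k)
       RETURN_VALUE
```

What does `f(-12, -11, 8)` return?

LOAD_FAST_LOAD_FAST c,a → push 8,-12. Stack: [8, -12]
COMPARE_OP bool(!=) → 8 vs -12 = True. Stack: [True]
POP_JUMP_IF_FALSE → pop True; no jump. Stack: []
LOAD_FAST a → push -12. Stack: [-12]
LOAD_CONST → push 7. Stack: [-12, 7]
BINARY_OP * → -12 * 7 = -84. Stack: [-84]
STORE_FAST z → z=-84. Stack: []
LOAD_FAST_LOAD_FAST z,b → push -84,-11. Stack: [-84, -11]
BINARY_OP + → -84 + -11 = -95. Stack: [-95]
STORE_FAST k → k=-95. Stack: []
LOAD_CONST → push 12. Stack: [12]
LOAD_FAST b → push -11. Stack: [12, -11]
BINARY_OP & → 12 & -11 = 4. Stack: [4]
STORE_FAST u → u=4. Stack: []
LOAD_FAST k → push -95. Stack: [-95]
RETURN_VALUE → return -95.

-95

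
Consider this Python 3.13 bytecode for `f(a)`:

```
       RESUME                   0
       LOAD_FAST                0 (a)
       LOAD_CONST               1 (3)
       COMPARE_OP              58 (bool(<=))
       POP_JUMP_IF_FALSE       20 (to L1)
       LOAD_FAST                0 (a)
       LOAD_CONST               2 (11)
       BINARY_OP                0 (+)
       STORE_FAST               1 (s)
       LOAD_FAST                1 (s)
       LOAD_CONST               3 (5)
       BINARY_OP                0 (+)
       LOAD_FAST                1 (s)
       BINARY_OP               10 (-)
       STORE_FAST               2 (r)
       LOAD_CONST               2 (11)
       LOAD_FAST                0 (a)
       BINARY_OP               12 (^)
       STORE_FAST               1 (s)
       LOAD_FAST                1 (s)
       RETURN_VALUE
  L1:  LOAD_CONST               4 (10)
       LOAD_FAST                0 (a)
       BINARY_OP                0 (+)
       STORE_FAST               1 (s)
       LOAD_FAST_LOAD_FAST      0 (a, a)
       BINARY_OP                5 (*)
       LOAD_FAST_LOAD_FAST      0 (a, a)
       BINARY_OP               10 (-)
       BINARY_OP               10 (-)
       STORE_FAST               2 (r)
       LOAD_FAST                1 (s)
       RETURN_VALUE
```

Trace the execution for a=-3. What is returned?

LOAD_FAST a → push -3. Stack: [-3]
LOAD_CONST → push 3. Stack: [-3, 3]
COMPARE_OP bool(<=) → -3 vs 3 = True. Stack: [True]
POP_JUMP_IF_FALSE → pop True; no jump. Stack: []
LOAD_FAST a → push -3. Stack: [-3]
LOAD_CONST → push 11. Stack: [-3, 11]
BINARY_OP + → -3 + 11 = 8. Stack: [8]
STORE_FAST s → s=8. Stack: []
LOAD_FAST s → push 8. Stack: [8]
LOAD_CONST → push 5. Stack: [8, 5]
BINARY_OP + → 8 + 5 = 13. Stack: [13]
LOAD_FAST s → push 8. Stack: [13, 8]
BINARY_OP - → 13 - 8 = 5. Stack: [5]
STORE_FAST r → r=5. Stack: []
LOAD_CONST → push 11. Stack: [11]
LOAD_FAST a → push -3. Stack: [11, -3]
BINARY_OP ^ → 11 ^ -3 = -10. Stack: [-10]
STORE_FAST s → s=-10. Stack: []
LOAD_FAST s → push -10. Stack: [-10]
RETURN_VALUE → return -10.

-10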